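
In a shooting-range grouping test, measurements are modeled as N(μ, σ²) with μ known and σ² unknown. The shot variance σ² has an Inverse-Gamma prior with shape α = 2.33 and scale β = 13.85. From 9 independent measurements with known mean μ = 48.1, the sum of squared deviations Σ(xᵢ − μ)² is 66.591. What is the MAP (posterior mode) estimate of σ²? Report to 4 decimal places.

6.0211

With known mean μ and an Inverse-Gamma(α, β) prior on σ², the Normal likelihood is conjugate: posterior is Inv-Gamma(α + n/2, β + Σ(xᵢ−μ)²/2).
Posterior: Inv-Gamma(2.33 + 9/2, 13.85 + 66.591/2) = Inv-Gamma(6.83, 47.1455).
Mode = β/(α+1) = 47.1455/7.83 = 6.0211.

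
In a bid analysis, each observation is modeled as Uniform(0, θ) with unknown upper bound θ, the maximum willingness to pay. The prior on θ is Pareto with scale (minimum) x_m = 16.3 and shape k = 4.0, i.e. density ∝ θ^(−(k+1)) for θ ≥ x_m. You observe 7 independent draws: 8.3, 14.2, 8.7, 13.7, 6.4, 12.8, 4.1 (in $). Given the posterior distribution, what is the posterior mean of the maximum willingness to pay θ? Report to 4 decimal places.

A Pareto(scale x_m, shape k) prior on the upper bound θ of Uniform(0, θ) is conjugate: posterior is Pareto(max(x_m, max xᵢ), k + n).
Sample maximum = 14.2; prior scale x_m = 16.3 → posterior scale = max = 16.3.
Posterior shape = 4.0 + 7 = 11.0.
E[θ|data] = k·x_m/(k−1) = 11.0·16.3/10.0 = 17.9300.

17.9300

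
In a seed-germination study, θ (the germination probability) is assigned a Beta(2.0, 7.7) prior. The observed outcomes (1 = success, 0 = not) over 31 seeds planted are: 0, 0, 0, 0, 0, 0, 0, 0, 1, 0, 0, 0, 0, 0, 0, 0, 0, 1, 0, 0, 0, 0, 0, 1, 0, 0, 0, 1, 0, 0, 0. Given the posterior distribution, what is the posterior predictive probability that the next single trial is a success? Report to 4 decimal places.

0.1474

The Beta prior is conjugate to a Binomial/Bernoulli likelihood; the update adds successes to α and failures to β.
Posterior: Beta(α+k, β+n−k) = Beta(2.0+4, 7.7+27) = Beta(6.0, 34.7).
For a single future Bernoulli trial, P(success | data) = α/(α+β) = 0.1474.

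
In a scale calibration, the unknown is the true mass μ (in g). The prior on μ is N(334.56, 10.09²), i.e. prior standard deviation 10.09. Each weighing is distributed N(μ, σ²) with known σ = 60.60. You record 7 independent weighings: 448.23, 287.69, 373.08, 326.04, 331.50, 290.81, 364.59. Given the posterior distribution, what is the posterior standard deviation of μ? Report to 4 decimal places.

For Normal data with known variance σ², a Normal(μ₀, σ₀²) prior on μ is conjugate. Posterior precision = 1/σ₀² + n/σ²; posterior mean is the precision-weighted average of μ₀ and x̄.
σ₀² = 10.09² = 101.8081, σ² = 60.60² = 3672.36; σ² + n·σ₀² = 3672.36 + 7·101.8081 = 4385.0167.
Posterior precision = 1/σ₀² + n/σ² = 1/101.8081 + 7/3672.36 = (σ² + n·σ₀²)/(σ₀²σ²) = 4385.0167/(101.8081·3672.36); posterior variance σₙ² = σ₀²σ²/(σ² + n·σ₀²) = 101.8081·3672.36/4385.0167 = 85.262160.
Posterior SD = √σₙ² = √(101.8081·3672.36/4385.0167) = 9.2338.

9.2338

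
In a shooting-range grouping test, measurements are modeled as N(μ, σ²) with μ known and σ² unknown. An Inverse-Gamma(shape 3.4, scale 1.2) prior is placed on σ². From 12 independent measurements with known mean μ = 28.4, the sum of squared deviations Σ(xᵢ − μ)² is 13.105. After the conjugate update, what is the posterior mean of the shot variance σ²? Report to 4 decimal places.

With known mean μ and an Inverse-Gamma(α, β) prior on σ², the Normal likelihood is conjugate: posterior is Inv-Gamma(α + n/2, β + Σ(xᵢ−μ)²/2).
Posterior: Inv-Gamma(3.4 + 12/2, 1.2 + 13.105/2) = Inv-Gamma(9.40, 7.7525).
E[σ²|data] = β/(α−1) = 7.7525/8.40 = 0.9229.

0.9229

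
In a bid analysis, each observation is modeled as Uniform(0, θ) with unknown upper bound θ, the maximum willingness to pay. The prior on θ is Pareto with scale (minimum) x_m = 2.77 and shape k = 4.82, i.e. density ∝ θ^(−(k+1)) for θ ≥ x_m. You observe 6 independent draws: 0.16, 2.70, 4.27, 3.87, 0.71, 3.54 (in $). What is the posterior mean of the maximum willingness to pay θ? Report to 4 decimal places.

4.7048

A Pareto(scale x_m, shape k) prior on the upper bound θ of Uniform(0, θ) is conjugate: posterior is Pareto(max(x_m, max xᵢ), k + n).
Sample maximum = 4.27; prior scale x_m = 2.77 → posterior scale = max = 4.27.
Posterior shape = 4.82 + 6 = 10.82.
E[θ|data] = k·x_m/(k−1) = 10.82·4.27/9.82 = 4.7048.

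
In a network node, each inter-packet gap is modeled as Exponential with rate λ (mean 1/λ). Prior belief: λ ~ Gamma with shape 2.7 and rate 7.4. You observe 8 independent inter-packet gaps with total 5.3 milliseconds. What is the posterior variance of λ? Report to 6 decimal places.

With a Gamma(shape α, rate β) prior on the exponential rate λ, the posterior after n observations with total T = Σxᵢ is Gamma(α+n, β+T).
Posterior: Gamma(2.7+8, 7.4+5.3) = Gamma(10.7, 12.7).
Var = α/β² = 0.066340.

0.066340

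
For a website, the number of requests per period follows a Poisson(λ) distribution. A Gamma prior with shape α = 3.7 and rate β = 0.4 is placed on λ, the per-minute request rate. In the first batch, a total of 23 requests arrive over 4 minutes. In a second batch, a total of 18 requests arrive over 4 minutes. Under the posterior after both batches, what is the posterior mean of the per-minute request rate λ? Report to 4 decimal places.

5.3214

With a Gamma(shape α, rate β) prior, the Poisson likelihood is conjugate: the posterior is Gamma(α + ΣXᵢ, β + n).
After batch 1: Gamma(α+S, β+n) = Gamma(3.7+23, 0.4+4) = Gamma(26.7, 4.4).
After batch 2: Gamma(α+S, β+n) = Gamma(26.7+18, 4.4+4) = Gamma(44.7, 8.4).
Posterior mean = α/β = 44.7/8.4 = 5.3214.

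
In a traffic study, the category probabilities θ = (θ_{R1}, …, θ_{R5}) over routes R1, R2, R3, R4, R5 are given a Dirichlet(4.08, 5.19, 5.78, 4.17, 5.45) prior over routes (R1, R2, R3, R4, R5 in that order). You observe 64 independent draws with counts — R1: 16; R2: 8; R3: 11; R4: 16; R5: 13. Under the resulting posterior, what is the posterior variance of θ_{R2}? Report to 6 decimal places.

The Dirichlet prior is conjugate to the Multinomial likelihood: each posterior αⱼ = prior αⱼ + observed count nⱼ.
Posterior concentration: (20.08, 13.19, 16.78, 20.17, 18.45), total = 88.67.
Var[θ_j] = α_j(Σα−α_j)/((Σα)²(Σα+1)) = 13.19·75.48/(88.67²·89.67) = 0.001412.

0.001412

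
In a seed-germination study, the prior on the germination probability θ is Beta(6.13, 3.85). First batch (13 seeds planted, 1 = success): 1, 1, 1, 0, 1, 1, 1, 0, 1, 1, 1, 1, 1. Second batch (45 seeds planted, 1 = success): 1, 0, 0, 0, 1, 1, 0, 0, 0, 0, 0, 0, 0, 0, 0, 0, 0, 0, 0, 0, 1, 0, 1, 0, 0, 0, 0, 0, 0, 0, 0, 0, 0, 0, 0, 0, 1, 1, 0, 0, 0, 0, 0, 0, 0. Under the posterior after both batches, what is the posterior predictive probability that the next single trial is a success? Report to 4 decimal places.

The Beta prior is conjugate to a Binomial/Bernoulli likelihood; the update adds successes to α and failures to β.
After batch 1: Beta(6.13+11, 3.85+2) = Beta(17.13, 5.85).
After batch 2: Beta(17.13+7, 5.85+38) = Beta(24.13, 43.85).
For a single future Bernoulli trial, P(success | data) = α/(α+β) = 0.3550.

0.3550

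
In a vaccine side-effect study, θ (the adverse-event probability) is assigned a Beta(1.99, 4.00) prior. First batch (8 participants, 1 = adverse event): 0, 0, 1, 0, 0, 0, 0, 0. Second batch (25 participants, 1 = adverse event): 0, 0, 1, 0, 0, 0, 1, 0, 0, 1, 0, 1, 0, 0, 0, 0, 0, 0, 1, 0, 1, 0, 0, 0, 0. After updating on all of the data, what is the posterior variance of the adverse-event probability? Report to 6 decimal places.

0.004436

The Beta prior is conjugate to a Binomial/Bernoulli likelihood; the update adds successes to α and failures to β.
After batch 1: Beta(1.99+1, 4.00+7) = Beta(2.99, 11.00).
After batch 2: Beta(2.99+6, 11.00+19) = Beta(8.99, 30.00).
Var = αβ/((α+β)²(α+β+1)) = 8.99·30.00/(38.99²·39.99) = 0.004436.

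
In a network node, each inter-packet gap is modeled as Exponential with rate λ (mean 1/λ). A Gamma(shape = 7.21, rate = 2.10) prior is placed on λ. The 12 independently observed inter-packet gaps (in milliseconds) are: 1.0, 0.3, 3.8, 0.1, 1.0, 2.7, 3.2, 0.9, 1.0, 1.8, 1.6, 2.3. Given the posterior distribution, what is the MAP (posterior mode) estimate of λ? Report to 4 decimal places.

With a Gamma(shape α, rate β) prior on the exponential rate λ, the posterior after n observations with total T = Σxᵢ is Gamma(α+n, β+T).
Sum of observations T = 19.7 milliseconds; n = 12.
Posterior: Gamma(7.21+12, 2.10+19.7) = Gamma(19.21, 21.80).
Mode = (α−1)/β = 0.8353.

0.8353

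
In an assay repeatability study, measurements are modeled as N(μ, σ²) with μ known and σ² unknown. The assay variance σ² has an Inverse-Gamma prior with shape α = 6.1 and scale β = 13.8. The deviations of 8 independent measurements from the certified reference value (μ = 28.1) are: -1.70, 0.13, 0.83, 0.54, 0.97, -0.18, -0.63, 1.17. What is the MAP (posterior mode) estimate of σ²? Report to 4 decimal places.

With known mean μ and an Inverse-Gamma(α, β) prior on σ², the Normal likelihood is conjugate: posterior is Inv-Gamma(α + n/2, β + Σ(xᵢ−μ)²/2).
Σ(xᵢ−μ)² = (-1.70)² + (0.13)² + (0.83)² + (0.54)² + (0.97)² + (-0.18)² + (-0.63)² + (1.17)² = 6.6265.
Posterior: Inv-Gamma(6.1 + 8/2, 13.8 + 6.6265/2) = Inv-Gamma(10.10, 17.11325).
Mode = β/(α+1) = 17.11325/11.10 = 1.5417.

1.5417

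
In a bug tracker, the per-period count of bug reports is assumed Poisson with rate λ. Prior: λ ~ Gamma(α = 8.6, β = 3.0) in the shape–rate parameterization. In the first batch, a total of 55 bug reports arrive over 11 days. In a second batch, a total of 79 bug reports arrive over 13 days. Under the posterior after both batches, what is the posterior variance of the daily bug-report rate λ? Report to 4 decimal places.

With a Gamma(shape α, rate β) prior, the Poisson likelihood is conjugate: the posterior is Gamma(α + ΣXᵢ, β + n).
After batch 1: Gamma(α+S, β+n) = Gamma(8.6+55, 3.0+11) = Gamma(63.6, 14.0).
After batch 2: Gamma(α+S, β+n) = Gamma(63.6+79, 14.0+13) = Gamma(142.6, 27.0).
Var = α/β² = 142.6/27.0² = 0.1956.

0.1956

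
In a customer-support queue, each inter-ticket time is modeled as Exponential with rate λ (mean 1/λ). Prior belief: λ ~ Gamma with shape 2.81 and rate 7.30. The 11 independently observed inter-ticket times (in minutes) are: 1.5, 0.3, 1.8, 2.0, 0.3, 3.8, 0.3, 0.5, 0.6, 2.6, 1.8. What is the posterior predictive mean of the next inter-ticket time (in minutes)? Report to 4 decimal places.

With a Gamma(shape α, rate β) prior on the exponential rate λ, the posterior after n observations with total T = Σxᵢ is Gamma(α+n, β+T).
Sum of observations T = 15.5 minutes; n = 11.
Posterior: Gamma(2.81+11, 7.30+15.5) = Gamma(13.81, 22.80).
The predictive distribution for the next observation is Lomax; its mean is β/(α−1) = 22.80/12.81 = 1.7799.

1.7799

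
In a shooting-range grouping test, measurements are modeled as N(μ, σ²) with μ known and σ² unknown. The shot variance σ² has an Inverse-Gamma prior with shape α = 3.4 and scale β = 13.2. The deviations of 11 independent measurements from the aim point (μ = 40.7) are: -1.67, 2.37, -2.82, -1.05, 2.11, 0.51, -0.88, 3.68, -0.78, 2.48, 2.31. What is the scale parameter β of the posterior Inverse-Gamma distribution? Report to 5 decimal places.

37.49230

With known mean μ and an Inverse-Gamma(α, β) prior on σ², the Normal likelihood is conjugate: posterior is Inv-Gamma(α + n/2, β + Σ(xᵢ−μ)²/2).
Σ(xᵢ−μ)² = (-1.67)² + (2.37)² + (-2.82)² + (-1.05)² + (2.11)² + (0.51)² + (-0.88)² + (3.68)² + (-0.78)² + (2.48)² + (2.31)² = 48.5846.
Posterior: Inv-Gamma(3.4 + 11/2, 13.2 + 48.5846/2) = Inv-Gamma(8.90, 37.49230).
Posterior β = 37.49230.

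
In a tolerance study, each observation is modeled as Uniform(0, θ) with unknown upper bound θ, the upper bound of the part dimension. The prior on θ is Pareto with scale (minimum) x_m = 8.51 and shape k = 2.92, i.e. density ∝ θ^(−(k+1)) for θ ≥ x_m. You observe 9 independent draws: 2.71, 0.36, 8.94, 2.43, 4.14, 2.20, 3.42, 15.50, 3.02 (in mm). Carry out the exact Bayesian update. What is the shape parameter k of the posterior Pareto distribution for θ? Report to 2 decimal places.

11.92

A Pareto(scale x_m, shape k) prior on the upper bound θ of Uniform(0, θ) is conjugate: posterior is Pareto(max(x_m, max xᵢ), k + n).
Sample maximum = 15.50; prior scale x_m = 8.51 → posterior scale = max = 15.50.
Posterior shape = 2.92 + 9 = 11.92.
Posterior shape k = 11.92.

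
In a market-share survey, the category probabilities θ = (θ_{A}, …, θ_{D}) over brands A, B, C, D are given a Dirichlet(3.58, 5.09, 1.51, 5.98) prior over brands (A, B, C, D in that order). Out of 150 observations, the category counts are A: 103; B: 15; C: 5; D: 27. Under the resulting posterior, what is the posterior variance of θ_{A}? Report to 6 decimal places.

The Dirichlet prior is conjugate to the Multinomial likelihood: each posterior αⱼ = prior αⱼ + observed count nⱼ.
Posterior concentration: (106.58, 20.09, 6.51, 32.98), total = 166.16.
Var[θ_j] = α_j(Σα−α_j)/((Σα)²(Σα+1)) = 106.58·59.58/(166.16²·167.16) = 0.001376.

0.001376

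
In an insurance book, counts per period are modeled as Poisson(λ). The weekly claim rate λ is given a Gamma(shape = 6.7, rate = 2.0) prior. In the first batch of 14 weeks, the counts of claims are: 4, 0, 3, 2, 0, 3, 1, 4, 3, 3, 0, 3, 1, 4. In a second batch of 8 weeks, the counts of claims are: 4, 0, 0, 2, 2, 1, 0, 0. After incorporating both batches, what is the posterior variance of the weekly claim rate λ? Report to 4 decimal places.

With a Gamma(shape α, rate β) prior, the Poisson likelihood is conjugate: the posterior is Gamma(α + ΣXᵢ, β + n).
Batch 1: sum of counts S = 31 over n = 14 weeks.
After batch 1: Gamma(α+S, β+n) = Gamma(6.7+31, 2.0+14) = Gamma(37.7, 16.0).
Batch 2: sum of counts S = 9 over n = 8 weeks.
After batch 2: Gamma(α+S, β+n) = Gamma(37.7+9, 16.0+8) = Gamma(46.7, 24.0).
Var = α/β² = 46.7/24.0² = 0.0811.

0.0811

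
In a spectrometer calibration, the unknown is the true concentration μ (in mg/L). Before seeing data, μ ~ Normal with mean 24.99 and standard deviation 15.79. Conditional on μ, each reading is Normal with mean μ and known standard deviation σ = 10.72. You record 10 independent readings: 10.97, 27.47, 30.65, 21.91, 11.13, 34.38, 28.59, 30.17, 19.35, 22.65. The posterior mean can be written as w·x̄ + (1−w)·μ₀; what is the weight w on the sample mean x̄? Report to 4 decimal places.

0.9559

For Normal data with known variance σ², a Normal(μ₀, σ₀²) prior on μ is conjugate. Posterior precision = 1/σ₀² + n/σ²; posterior mean is the precision-weighted average of μ₀ and x̄.
σ₀² = 15.79² = 249.3241, σ² = 10.72² = 114.9184. Prior precision 1/σ₀² = 1/249.3241; data precision n/σ² = 10/114.9184.
w = (n/σ²)/(1/σ₀² + n/σ²) = n·σ₀²/(σ² + n·σ₀²) = 10·249.3241/(114.9184 + 10·249.3241) = 2493.241/2608.1594 = 0.9559.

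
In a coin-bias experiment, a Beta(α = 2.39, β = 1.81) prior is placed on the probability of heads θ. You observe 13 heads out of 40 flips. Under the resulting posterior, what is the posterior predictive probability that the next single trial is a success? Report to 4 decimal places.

0.3482

The Beta prior is conjugate to a Binomial/Bernoulli likelihood; the update adds successes to α and failures to β.
Posterior: Beta(α+k, β+n−k) = Beta(2.39+13, 1.81+27) = Beta(15.39, 28.81).
For a single future Bernoulli trial, P(success | data) = α/(α+β) = 0.3482.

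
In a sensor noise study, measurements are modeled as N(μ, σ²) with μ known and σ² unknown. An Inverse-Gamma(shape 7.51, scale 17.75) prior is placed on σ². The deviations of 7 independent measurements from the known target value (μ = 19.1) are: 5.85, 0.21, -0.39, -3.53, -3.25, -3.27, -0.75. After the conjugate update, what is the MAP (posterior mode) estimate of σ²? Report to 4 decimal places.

4.3379

With known mean μ and an Inverse-Gamma(α, β) prior on σ², the Normal likelihood is conjugate: posterior is Inv-Gamma(α + n/2, β + Σ(xᵢ−μ)²/2).
Σ(xᵢ−μ)² = (5.85)² + (0.21)² + (-0.39)² + (-3.53)² + (-3.25)² + (-3.27)² + (-0.75)² = 68.6975.
Posterior: Inv-Gamma(7.51 + 7/2, 17.75 + 68.6975/2) = Inv-Gamma(11.01, 52.09875).
Mode = β/(α+1) = 52.09875/12.01 = 4.3379.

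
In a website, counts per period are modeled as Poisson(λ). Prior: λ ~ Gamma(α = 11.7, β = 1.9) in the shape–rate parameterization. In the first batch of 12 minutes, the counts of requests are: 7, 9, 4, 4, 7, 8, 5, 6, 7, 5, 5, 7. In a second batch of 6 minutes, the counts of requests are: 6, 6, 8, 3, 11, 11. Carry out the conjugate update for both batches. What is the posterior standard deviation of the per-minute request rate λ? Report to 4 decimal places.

0.5745

With a Gamma(shape α, rate β) prior, the Poisson likelihood is conjugate: the posterior is Gamma(α + ΣXᵢ, β + n).
Batch 1: sum of counts S = 74 over n = 12 minutes.
After batch 1: Gamma(α+S, β+n) = Gamma(11.7+74, 1.9+12) = Gamma(85.7, 13.9).
Batch 2: sum of counts S = 45 over n = 6 minutes.
After batch 2: Gamma(α+S, β+n) = Gamma(85.7+45, 13.9+6) = Gamma(130.7, 19.9).
SD = √α/β = √130.7/19.9 = 0.5745.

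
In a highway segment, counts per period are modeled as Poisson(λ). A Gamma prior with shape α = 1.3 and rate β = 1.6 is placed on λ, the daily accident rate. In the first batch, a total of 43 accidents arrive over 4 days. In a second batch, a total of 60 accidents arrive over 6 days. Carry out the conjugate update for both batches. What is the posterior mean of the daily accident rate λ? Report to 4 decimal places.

8.9914

With a Gamma(shape α, rate β) prior, the Poisson likelihood is conjugate: the posterior is Gamma(α + ΣXᵢ, β + n).
After batch 1: Gamma(α+S, β+n) = Gamma(1.3+43, 1.6+4) = Gamma(44.3, 5.6).
After batch 2: Gamma(α+S, β+n) = Gamma(44.3+60, 5.6+6) = Gamma(104.3, 11.6).
Posterior mean = α/β = 104.3/11.6 = 8.9914.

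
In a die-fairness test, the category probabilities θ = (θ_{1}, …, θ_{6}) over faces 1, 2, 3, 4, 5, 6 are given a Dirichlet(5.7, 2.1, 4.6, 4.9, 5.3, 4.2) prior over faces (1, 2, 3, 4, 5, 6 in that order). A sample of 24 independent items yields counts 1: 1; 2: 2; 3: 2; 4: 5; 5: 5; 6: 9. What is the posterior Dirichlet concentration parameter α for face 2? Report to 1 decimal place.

4.1

The Dirichlet prior is conjugate to the Multinomial likelihood: each posterior αⱼ = prior αⱼ + observed count nⱼ.
Posterior concentration: (6.7, 4.1, 6.6, 9.9, 10.3, 13.2), total = 50.8.
α_{2} = 2.1 + 2 = 4.1.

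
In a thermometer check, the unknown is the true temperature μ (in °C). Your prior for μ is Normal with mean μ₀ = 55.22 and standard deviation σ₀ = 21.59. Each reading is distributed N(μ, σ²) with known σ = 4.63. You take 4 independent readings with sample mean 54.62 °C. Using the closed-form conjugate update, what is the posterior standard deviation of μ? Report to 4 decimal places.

For Normal data with known variance σ², a Normal(μ₀, σ₀²) prior on μ is conjugate. Posterior precision = 1/σ₀² + n/σ²; posterior mean is the precision-weighted average of μ₀ and x̄.
σ₀² = 21.59² = 466.1281, σ² = 4.63² = 21.4369; σ² + n·σ₀² = 21.4369 + 4·466.1281 = 1885.9493.
Posterior precision = 1/σ₀² + n/σ² = 1/466.1281 + 4/21.4369 = (σ² + n·σ₀²)/(σ₀²σ²) = 1885.9493/(466.1281·21.4369); posterior variance σₙ² = σ₀²σ²/(σ² + n·σ₀²) = 466.1281·21.4369/1885.9493 = 5.298309.
Posterior SD = √σₙ² = √(466.1281·21.4369/1885.9493) = 2.3018.

2.3018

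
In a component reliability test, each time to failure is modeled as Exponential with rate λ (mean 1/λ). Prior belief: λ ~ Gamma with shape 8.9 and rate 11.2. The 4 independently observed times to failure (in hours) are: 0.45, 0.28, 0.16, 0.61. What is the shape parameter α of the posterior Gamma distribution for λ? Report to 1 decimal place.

With a Gamma(shape α, rate β) prior on the exponential rate λ, the posterior after n observations with total T = Σxᵢ is Gamma(α+n, β+T).
Sum of observations T = 1.50 hours; n = 4.
Posterior: Gamma(8.9+4, 11.2+1.50) = Gamma(12.9, 12.70).
Posterior α = 12.9.

12.9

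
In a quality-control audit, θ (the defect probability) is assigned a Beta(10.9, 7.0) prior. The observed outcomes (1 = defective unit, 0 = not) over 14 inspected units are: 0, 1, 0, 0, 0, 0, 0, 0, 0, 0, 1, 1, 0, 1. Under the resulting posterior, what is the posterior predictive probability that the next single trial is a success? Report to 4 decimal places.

The Beta prior is conjugate to a Binomial/Bernoulli likelihood; the update adds successes to α and failures to β.
Posterior: Beta(α+k, β+n−k) = Beta(10.9+4, 7.0+10) = Beta(14.9, 17.0).
For a single future Bernoulli trial, P(success | data) = α/(α+β) = 0.4671.

0.4671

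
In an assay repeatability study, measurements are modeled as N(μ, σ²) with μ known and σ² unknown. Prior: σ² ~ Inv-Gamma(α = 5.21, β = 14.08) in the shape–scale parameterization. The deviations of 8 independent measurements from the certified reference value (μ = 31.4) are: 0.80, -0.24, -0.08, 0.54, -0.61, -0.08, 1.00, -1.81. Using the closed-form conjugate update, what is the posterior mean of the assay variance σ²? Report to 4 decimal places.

2.0591

With known mean μ and an Inverse-Gamma(α, β) prior on σ², the Normal likelihood is conjugate: posterior is Inv-Gamma(α + n/2, β + Σ(xᵢ−μ)²/2).
Σ(xᵢ−μ)² = (0.80)² + (-0.24)² + (-0.08)² + (0.54)² + (-0.61)² + (-0.08)² + (1.00)² + (-1.81)² = 5.6502.
Posterior: Inv-Gamma(5.21 + 8/2, 14.08 + 5.6502/2) = Inv-Gamma(9.21, 16.90510).
E[σ²|data] = β/(α−1) = 16.90510/8.21 = 2.0591.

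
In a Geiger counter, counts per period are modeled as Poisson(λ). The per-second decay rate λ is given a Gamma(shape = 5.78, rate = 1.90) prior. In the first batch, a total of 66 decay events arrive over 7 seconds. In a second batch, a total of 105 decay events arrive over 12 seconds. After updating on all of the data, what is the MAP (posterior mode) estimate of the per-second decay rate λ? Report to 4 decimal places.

8.4105

With a Gamma(shape α, rate β) prior, the Poisson likelihood is conjugate: the posterior is Gamma(α + ΣXᵢ, β + n).
After batch 1: Gamma(α+S, β+n) = Gamma(5.78+66, 1.90+7) = Gamma(71.78, 8.90).
After batch 2: Gamma(α+S, β+n) = Gamma(71.78+105, 8.90+12) = Gamma(176.78, 20.90).
Mode of Gamma(α,β) for α≥1 is (α−1)/β = 175.78/20.90 = 8.4105.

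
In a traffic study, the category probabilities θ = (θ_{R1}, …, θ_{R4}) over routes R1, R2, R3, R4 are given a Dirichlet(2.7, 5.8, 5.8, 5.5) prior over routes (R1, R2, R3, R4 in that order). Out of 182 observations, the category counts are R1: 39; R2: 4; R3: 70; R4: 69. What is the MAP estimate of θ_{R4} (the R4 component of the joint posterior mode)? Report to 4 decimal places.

0.3716

The Dirichlet prior is conjugate to the Multinomial likelihood: each posterior αⱼ = prior αⱼ + observed count nⱼ.
Posterior concentration: (41.7, 9.8, 75.8, 74.5), total = 201.8.
Joint mode component: (α_{R4}−1)/(Σα−K) = 73.5/197.8 = 0.3716.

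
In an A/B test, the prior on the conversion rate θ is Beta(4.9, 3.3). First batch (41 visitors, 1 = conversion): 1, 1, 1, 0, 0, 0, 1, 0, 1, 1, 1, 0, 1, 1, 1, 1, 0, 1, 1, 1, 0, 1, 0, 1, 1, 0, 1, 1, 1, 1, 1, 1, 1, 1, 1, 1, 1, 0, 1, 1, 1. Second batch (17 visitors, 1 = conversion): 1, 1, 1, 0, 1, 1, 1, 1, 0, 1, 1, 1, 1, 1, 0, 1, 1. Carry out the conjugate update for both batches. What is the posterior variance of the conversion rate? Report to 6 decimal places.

The Beta prior is conjugate to a Binomial/Bernoulli likelihood; the update adds successes to α and failures to β.
After batch 1: Beta(4.9+31, 3.3+10) = Beta(35.9, 13.3).
After batch 2: Beta(35.9+14, 13.3+3) = Beta(49.9, 16.3).
Var = αβ/((α+β)²(α+β+1)) = 49.9·16.3/(66.2²·67.2) = 0.002762.

0.002762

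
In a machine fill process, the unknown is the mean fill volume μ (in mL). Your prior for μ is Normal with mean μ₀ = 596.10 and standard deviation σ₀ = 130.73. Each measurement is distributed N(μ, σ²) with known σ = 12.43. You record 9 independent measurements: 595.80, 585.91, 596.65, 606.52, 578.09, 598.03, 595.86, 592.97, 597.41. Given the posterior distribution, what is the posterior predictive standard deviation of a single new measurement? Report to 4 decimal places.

For Normal data with known variance σ², a Normal(μ₀, σ₀²) prior on μ is conjugate. Posterior precision = 1/σ₀² + n/σ²; posterior mean is the precision-weighted average of μ₀ and x̄.
σ₀² = 130.73² = 17090.3329, σ² = 12.43² = 154.5049; σ² + n·σ₀² = 154.5049 + 9·17090.3329 = 153967.501.
Posterior precision = 1/σ₀² + n/σ² = 1/17090.3329 + 9/154.5049 = (σ² + n·σ₀²)/(σ₀²σ²) = 153967.501/(17090.3329·154.5049); posterior variance σₙ² = σ₀²σ²/(σ² + n·σ₀²) = 17090.3329·154.5049/153967.501 = 17.149984.
Predictive variance for one new observation = σₙ² + σ² = 17090.3329·154.5049/153967.501 + 154.5049 = σ²·(σ₀² + 153967.501)/153967.501 = 154.5049·171057.8339/153967.501 = 171.654884; SD = √(154.5049·171057.8339/153967.501) = 13.1017.

13.1017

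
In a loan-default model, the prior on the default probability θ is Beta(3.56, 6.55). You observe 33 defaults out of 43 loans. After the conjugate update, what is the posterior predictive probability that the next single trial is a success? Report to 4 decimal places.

0.6884

The Beta prior is conjugate to a Binomial/Bernoulli likelihood; the update adds successes to α and failures to β.
Posterior: Beta(α+k, β+n−k) = Beta(3.56+33, 6.55+10) = Beta(36.56, 16.55).
For a single future Bernoulli trial, P(success | data) = α/(α+β) = 0.6884.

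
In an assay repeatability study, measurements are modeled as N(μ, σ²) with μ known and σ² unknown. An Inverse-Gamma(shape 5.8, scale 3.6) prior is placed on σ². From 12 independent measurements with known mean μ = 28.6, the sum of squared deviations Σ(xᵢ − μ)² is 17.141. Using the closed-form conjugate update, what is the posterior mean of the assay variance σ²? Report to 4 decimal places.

1.1269

With known mean μ and an Inverse-Gamma(α, β) prior on σ², the Normal likelihood is conjugate: posterior is Inv-Gamma(α + n/2, β + Σ(xᵢ−μ)²/2).
Posterior: Inv-Gamma(5.8 + 12/2, 3.6 + 17.141/2) = Inv-Gamma(11.80, 12.1705).
E[σ²|data] = β/(α−1) = 12.1705/10.80 = 1.1269.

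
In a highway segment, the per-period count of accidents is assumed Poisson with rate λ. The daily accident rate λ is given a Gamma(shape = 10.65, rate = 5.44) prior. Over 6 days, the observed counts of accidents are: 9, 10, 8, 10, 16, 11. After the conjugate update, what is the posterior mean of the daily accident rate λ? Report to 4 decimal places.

6.5253

With a Gamma(shape α, rate β) prior, the Poisson likelihood is conjugate: the posterior is Gamma(α + ΣXᵢ, β + n).
Sum of counts S = 64 over n = 6 days.
Posterior: Gamma(α+S, β+n) = Gamma(10.65+64, 5.44+6) = Gamma(74.65, 11.44).
Posterior mean = α/β = 74.65/11.44 = 6.5253.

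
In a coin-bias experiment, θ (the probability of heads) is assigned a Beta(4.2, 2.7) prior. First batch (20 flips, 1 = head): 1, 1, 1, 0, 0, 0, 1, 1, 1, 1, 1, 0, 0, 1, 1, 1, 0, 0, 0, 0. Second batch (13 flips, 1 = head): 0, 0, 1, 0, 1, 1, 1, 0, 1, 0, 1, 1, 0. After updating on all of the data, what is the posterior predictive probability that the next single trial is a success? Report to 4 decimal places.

The Beta prior is conjugate to a Binomial/Bernoulli likelihood; the update adds successes to α and failures to β.
After batch 1: Beta(4.2+11, 2.7+9) = Beta(15.2, 11.7).
After batch 2: Beta(15.2+7, 11.7+6) = Beta(22.2, 17.7).
For a single future Bernoulli trial, P(success | data) = α/(α+β) = 0.5564.

0.5564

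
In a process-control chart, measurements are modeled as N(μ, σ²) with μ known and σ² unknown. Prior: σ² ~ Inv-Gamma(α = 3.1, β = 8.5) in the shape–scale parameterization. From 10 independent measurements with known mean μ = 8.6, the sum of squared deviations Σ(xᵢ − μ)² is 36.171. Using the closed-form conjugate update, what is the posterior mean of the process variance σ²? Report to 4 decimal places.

3.7444

With known mean μ and an Inverse-Gamma(α, β) prior on σ², the Normal likelihood is conjugate: posterior is Inv-Gamma(α + n/2, β + Σ(xᵢ−μ)²/2).
Posterior: Inv-Gamma(3.1 + 10/2, 8.5 + 36.171/2) = Inv-Gamma(8.10, 26.5855).
E[σ²|data] = β/(α−1) = 26.5855/7.10 = 3.7444.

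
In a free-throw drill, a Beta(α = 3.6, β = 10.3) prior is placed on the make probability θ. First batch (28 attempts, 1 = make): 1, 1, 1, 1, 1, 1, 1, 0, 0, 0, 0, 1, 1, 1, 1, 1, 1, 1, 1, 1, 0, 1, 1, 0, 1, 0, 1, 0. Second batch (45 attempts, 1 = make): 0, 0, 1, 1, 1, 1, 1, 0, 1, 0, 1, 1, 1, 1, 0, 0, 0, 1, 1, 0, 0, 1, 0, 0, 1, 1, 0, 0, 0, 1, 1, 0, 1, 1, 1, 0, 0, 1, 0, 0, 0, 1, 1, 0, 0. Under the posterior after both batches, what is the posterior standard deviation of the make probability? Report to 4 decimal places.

0.0532

The Beta prior is conjugate to a Binomial/Bernoulli likelihood; the update adds successes to α and failures to β.
After batch 1: Beta(3.6+20, 10.3+8) = Beta(23.6, 18.3).
After batch 2: Beta(23.6+23, 18.3+22) = Beta(46.6, 40.3).
Var = αβ/((α+β)²(α+β+1)) = 46.6·40.3/(86.9²·87.9) = 0.00282919; SD = √0.00282919 = 0.0532.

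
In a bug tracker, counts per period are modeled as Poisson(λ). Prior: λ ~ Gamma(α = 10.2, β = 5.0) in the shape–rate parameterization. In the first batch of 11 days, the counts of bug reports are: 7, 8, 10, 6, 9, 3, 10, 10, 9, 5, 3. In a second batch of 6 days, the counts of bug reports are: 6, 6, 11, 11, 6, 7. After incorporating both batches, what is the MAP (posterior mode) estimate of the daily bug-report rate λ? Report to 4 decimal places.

With a Gamma(shape α, rate β) prior, the Poisson likelihood is conjugate: the posterior is Gamma(α + ΣXᵢ, β + n).
Batch 1: sum of counts S = 80 over n = 11 days.
After batch 1: Gamma(α+S, β+n) = Gamma(10.2+80, 5.0+11) = Gamma(90.2, 16.0).
Batch 2: sum of counts S = 47 over n = 6 days.
After batch 2: Gamma(α+S, β+n) = Gamma(90.2+47, 16.0+6) = Gamma(137.2, 22.0).
Mode of Gamma(α,β) for α≥1 is (α−1)/β = 136.2/22.0 = 6.1909.

6.1909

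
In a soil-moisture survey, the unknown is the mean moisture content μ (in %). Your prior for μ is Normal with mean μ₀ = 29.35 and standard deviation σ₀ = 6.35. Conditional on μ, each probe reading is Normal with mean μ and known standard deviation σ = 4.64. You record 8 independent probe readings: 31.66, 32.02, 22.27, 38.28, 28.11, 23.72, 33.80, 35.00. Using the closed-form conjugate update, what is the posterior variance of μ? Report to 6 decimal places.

2.522822

For Normal data with known variance σ², a Normal(μ₀, σ₀²) prior on μ is conjugate. Posterior precision = 1/σ₀² + n/σ²; posterior mean is the precision-weighted average of μ₀ and x̄.
σ₀² = 6.35² = 40.3225, σ² = 4.64² = 21.5296; σ² + n·σ₀² = 21.5296 + 8·40.3225 = 344.1096.
Posterior precision = 1/σ₀² + n/σ² = 1/40.3225 + 8/21.5296 = (σ² + n·σ₀²)/(σ₀²σ²) = 344.1096/(40.3225·21.5296); posterior variance σₙ² = σ₀²σ²/(σ² + n·σ₀²) = 40.3225·21.5296/344.1096 = 2.522822.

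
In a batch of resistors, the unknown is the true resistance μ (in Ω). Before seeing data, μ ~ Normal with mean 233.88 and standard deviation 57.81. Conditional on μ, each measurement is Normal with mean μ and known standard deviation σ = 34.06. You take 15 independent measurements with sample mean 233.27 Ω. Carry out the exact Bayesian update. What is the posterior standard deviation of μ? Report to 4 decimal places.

For Normal data with known variance σ², a Normal(μ₀, σ₀²) prior on μ is conjugate. Posterior precision = 1/σ₀² + n/σ²; posterior mean is the precision-weighted average of μ₀ and x̄.
σ₀² = 57.81² = 3341.9961, σ² = 34.06² = 1160.0836; σ² + n·σ₀² = 1160.0836 + 15·3341.9961 = 51290.0251.
Posterior precision = 1/σ₀² + n/σ² = 1/3341.9961 + 15/1160.0836 = (σ² + n·σ₀²)/(σ₀²σ²) = 51290.0251/(3341.9961·1160.0836); posterior variance σₙ² = σ₀²σ²/(σ² + n·σ₀²) = 3341.9961·1160.0836/51290.0251 = 75.589647.
Posterior SD = √σₙ² = √(3341.9961·1160.0836/51290.0251) = 8.6942.

8.6942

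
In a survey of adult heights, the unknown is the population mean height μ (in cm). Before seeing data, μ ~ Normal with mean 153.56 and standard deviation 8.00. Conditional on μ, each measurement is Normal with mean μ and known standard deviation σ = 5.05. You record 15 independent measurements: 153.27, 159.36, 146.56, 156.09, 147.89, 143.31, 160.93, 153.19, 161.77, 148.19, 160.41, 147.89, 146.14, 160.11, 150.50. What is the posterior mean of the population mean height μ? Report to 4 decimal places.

For Normal data with known variance σ², a Normal(μ₀, σ₀²) prior on μ is conjugate. Posterior precision = 1/σ₀² + n/σ²; posterior mean is the precision-weighted average of μ₀ and x̄.
Σxᵢ = 153.27 + 159.36 + 146.56 + 156.09 + 147.89 + 143.31 + 160.93 + 153.19 + 161.77 + 148.19 + 160.41 + 147.89 + 146.14 + 160.11 + 150.50 = 2295.61, so n·x̄ = 2295.61.
σ₀² = 8.00² = 64, σ² = 5.05² = 25.5025; σ² + n·σ₀² = 25.5025 + 15·64 = 985.5025.
Posterior mean = (μ₀/σ₀² + n·x̄/σ²)/(1/σ₀² + n/σ²) = (σ²·μ₀ + σ₀²·n·x̄)/(σ² + n·σ₀²) = (25.5025·153.56 + 64·2295.61)/985.5025 = 150835.2039/985.5025 = 153.0541.

153.0541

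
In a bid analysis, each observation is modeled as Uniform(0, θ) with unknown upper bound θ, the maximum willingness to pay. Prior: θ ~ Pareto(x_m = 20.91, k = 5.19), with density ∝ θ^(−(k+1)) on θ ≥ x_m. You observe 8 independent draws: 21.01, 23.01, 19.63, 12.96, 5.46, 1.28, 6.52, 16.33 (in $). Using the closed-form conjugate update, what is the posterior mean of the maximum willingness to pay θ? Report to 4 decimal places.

24.8976

A Pareto(scale x_m, shape k) prior on the upper bound θ of Uniform(0, θ) is conjugate: posterior is Pareto(max(x_m, max xᵢ), k + n).
Sample maximum = 23.01; prior scale x_m = 20.91 → posterior scale = max = 23.01.
Posterior shape = 5.19 + 8 = 13.19.
E[θ|data] = k·x_m/(k−1) = 13.19·23.01/12.19 = 24.8976.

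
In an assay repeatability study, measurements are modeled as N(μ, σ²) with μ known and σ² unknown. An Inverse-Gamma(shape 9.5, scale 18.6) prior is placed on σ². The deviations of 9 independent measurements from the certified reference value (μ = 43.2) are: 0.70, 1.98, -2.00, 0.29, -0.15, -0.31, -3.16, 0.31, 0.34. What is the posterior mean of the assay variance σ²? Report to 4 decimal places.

2.1542

With known mean μ and an Inverse-Gamma(α, β) prior on σ², the Normal likelihood is conjugate: posterior is Inv-Gamma(α + n/2, β + Σ(xᵢ−μ)²/2).
Σ(xᵢ−μ)² = (0.70)² + (1.98)² + (-2.00)² + (0.29)² + (-0.15)² + (-0.31)² + (-3.16)² + (0.31)² + (0.34)² = 18.8104.
Posterior: Inv-Gamma(9.5 + 9/2, 18.6 + 18.8104/2) = Inv-Gamma(14.00, 28.00520).
E[σ²|data] = β/(α−1) = 28.00520/13.00 = 2.1542.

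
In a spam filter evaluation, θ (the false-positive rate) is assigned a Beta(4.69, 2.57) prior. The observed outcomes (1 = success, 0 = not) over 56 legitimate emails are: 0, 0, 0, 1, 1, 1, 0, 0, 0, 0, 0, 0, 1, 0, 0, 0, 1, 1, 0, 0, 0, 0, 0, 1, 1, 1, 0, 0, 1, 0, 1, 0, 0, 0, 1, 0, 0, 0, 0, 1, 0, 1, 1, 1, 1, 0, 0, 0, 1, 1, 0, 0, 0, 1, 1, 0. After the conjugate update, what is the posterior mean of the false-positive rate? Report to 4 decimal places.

0.4061

The Beta prior is conjugate to a Binomial/Bernoulli likelihood; the update adds successes to α and failures to β.
Posterior: Beta(α+k, β+n−k) = Beta(4.69+21, 2.57+35) = Beta(25.69, 37.57).
Posterior mean = α/(α+β) = 25.69/63.26 = 0.4061.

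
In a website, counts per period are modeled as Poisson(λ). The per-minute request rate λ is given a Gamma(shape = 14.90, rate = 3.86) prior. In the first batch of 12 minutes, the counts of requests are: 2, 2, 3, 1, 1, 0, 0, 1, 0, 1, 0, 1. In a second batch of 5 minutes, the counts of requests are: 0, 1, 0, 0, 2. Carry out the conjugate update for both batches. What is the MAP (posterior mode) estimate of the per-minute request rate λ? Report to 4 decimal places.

1.3854

With a Gamma(shape α, rate β) prior, the Poisson likelihood is conjugate: the posterior is Gamma(α + ΣXᵢ, β + n).
Batch 1: sum of counts S = 12 over n = 12 minutes.
After batch 1: Gamma(α+S, β+n) = Gamma(14.90+12, 3.86+12) = Gamma(26.90, 15.86).
Batch 2: sum of counts S = 3 over n = 5 minutes.
After batch 2: Gamma(α+S, β+n) = Gamma(26.90+3, 15.86+5) = Gamma(29.90, 20.86).
Mode of Gamma(α,β) for α≥1 is (α−1)/β = 28.90/20.86 = 1.3854.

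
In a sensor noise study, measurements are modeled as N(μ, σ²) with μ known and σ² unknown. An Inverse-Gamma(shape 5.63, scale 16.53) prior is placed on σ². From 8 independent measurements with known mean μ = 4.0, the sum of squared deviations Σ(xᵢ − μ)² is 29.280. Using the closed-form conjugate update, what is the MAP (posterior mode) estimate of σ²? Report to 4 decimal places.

With known mean μ and an Inverse-Gamma(α, β) prior on σ², the Normal likelihood is conjugate: posterior is Inv-Gamma(α + n/2, β + Σ(xᵢ−μ)²/2).
Posterior: Inv-Gamma(5.63 + 8/2, 16.53 + 29.280/2) = Inv-Gamma(9.63, 31.1700).
Mode = β/(α+1) = 31.1700/10.63 = 2.9323.

2.9323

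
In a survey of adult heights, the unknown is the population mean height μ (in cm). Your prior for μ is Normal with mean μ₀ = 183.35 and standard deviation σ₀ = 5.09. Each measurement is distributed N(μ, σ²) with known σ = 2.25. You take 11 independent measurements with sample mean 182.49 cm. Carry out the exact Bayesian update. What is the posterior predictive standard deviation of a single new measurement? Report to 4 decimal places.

For Normal data with known variance σ², a Normal(μ₀, σ₀²) prior on μ is conjugate. Posterior precision = 1/σ₀² + n/σ²; posterior mean is the precision-weighted average of μ₀ and x̄.
σ₀² = 5.09² = 25.9081, σ² = 2.25² = 5.0625; σ² + n·σ₀² = 5.0625 + 11·25.9081 = 290.0516.
Posterior precision = 1/σ₀² + n/σ² = 1/25.9081 + 11/5.0625 = (σ² + n·σ₀²)/(σ₀²σ²) = 290.0516/(25.9081·5.0625); posterior variance σₙ² = σ₀²σ²/(σ² + n·σ₀²) = 25.9081·5.0625/290.0516 = 0.452195.
Predictive variance for one new observation = σₙ² + σ² = 25.9081·5.0625/290.0516 + 5.0625 = σ²·(σ₀² + 290.0516)/290.0516 = 5.0625·315.9597/290.0516 = 5.514695; SD = √(5.0625·315.9597/290.0516) = 2.3483.

2.3483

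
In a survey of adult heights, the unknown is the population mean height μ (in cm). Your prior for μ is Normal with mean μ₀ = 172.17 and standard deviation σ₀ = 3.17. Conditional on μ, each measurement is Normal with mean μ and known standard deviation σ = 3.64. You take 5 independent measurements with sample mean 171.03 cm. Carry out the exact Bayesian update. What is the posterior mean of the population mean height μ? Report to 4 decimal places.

For Normal data with known variance σ², a Normal(μ₀, σ₀²) prior on μ is conjugate. Posterior precision = 1/σ₀² + n/σ²; posterior mean is the precision-weighted average of μ₀ and x̄.
n·x̄ = 5·171.03 = 855.15.
σ₀² = 3.17² = 10.0489, σ² = 3.64² = 13.2496; σ² + n·σ₀² = 13.2496 + 5·10.0489 = 63.4941.
Posterior mean = (μ₀/σ₀² + n·x̄/σ²)/(1/σ₀² + n/σ²) = (σ²·μ₀ + σ₀²·n·x̄)/(σ² + n·σ₀²) = (13.2496·172.17 + 10.0489·855.15)/63.4941 = 10874.500467/63.4941 = 171.2679.

171.2679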